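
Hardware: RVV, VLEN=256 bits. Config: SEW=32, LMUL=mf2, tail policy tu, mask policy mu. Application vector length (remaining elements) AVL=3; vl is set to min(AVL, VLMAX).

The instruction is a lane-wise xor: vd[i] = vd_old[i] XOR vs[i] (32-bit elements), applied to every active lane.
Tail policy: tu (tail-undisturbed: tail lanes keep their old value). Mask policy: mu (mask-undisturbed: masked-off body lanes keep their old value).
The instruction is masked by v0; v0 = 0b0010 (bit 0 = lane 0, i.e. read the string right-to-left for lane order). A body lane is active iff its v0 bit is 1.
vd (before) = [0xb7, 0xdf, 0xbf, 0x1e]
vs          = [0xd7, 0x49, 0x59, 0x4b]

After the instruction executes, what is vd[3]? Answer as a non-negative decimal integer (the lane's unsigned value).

lanes per group: 256·1/2/32 = 4
vl ← min(3, 4) = 3
vd[0] mask-off/keep -> 0xb7
vd[1] xor(0xdf,0x49) -> 0x96
vd[2] mask-off/keep -> 0xbf
vd[3] tail/keep -> 0x1e

vd[3] = 30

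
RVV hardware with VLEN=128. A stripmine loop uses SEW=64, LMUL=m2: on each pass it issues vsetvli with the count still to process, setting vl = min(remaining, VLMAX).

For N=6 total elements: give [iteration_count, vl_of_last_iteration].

VLMAX = (128 × 2) / 64 = 4 lanes
N=6: ⌈6/4⌉ = 2 iters; last vl = 6 − 1×4 = 2

[iterations, last_vl] = [2, 2]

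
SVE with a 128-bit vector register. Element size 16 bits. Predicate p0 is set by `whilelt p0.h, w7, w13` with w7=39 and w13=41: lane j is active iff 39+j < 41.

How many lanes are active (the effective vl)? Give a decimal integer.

vl = 2

register lanes = 128/16 = 8
active while 39+j < 41, i.e. j ∈ [0,2) capped at 8 ⇒ 2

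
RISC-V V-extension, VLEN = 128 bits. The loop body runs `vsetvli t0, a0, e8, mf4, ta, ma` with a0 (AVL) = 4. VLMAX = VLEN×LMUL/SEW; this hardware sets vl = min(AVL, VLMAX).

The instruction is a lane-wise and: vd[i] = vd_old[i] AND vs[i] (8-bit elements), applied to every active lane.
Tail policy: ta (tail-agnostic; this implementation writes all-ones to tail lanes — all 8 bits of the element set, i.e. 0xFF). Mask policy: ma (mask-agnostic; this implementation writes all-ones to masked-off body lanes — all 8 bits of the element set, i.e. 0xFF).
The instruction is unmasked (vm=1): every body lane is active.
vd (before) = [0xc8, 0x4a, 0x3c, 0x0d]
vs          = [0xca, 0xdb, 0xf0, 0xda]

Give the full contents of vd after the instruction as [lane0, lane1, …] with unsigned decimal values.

VLMAX = (128 × 1/4) / 8 = 4 lanes
AVL=4 ≤ VLMAX=4, so vl = 4
vd[0] and(0xc8,0xca) -> 0xc8
vd[1] and(0x4a,0xdb) -> 0x4a
vd[2] and(0x3c,0xf0) -> 0x30
vd[3] and(0x0d,0xda) -> 0x08

vd = [200, 74, 48, 8]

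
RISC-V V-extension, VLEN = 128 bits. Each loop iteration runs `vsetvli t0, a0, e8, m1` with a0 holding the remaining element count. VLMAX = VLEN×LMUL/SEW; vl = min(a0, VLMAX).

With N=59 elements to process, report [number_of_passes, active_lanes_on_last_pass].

VLMAX = (128 × 1) / 8 = 16 lanes
iterations = ceil(59/16) = 4; final-pass vl = 11

[iterations, last_vl] = [4, 11]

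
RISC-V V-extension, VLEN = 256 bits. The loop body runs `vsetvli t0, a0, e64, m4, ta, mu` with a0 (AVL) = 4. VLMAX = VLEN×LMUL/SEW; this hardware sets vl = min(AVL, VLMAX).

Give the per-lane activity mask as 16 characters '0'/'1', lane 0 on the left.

predicate = 1111000000000000

VLMAX = VLEN×LMUL/SEW = 256×4/64 = 16
vl ← min(4, 16) = 4
bits (lane 0 leftmost): 1111000000000000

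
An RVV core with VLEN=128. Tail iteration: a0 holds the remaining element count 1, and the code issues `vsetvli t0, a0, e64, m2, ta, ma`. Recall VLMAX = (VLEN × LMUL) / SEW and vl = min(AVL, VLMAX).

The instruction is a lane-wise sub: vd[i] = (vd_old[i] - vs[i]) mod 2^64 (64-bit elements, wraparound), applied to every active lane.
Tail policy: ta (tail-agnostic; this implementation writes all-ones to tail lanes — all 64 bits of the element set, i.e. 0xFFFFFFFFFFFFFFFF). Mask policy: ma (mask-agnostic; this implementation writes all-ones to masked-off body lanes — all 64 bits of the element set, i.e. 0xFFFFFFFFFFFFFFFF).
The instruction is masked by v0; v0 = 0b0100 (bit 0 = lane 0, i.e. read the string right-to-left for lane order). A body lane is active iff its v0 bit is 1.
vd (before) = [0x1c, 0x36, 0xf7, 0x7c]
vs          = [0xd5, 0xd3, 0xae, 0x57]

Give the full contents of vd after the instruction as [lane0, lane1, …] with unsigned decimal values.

vd = [18446744073709551615, 18446744073709551615, 18446744073709551615, 18446744073709551615]

VLMAX = VLEN×LMUL/SEW = 128×2/64 = 4
AVL=1 ≤ VLMAX=4, so vl = 1
  i=0: mask-off/ones → 18446744073709551615
  i=1: tail/ones → 18446744073709551615
  i=2: tail/ones → 18446744073709551615
  i=3: tail/ones → 18446744073709551615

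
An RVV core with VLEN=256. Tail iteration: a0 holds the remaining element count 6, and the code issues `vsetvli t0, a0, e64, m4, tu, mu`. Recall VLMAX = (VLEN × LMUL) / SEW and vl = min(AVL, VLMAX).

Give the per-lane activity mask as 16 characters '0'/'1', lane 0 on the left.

predicate = 1111110000000000

VLMAX = VLEN×LMUL/SEW = 256×4/64 = 16
AVL=6 ≤ VLMAX=16, so vl = 6
bits (lane 0 leftmost): 1111110000000000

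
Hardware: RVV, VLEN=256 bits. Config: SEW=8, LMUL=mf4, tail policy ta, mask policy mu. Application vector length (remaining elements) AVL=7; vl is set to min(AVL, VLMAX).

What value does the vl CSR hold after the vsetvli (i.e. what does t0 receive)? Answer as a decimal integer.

vl = 7

lanes per group: 256·1/4/8 = 8
AVL=7 ≤ VLMAX=8, so vl = 7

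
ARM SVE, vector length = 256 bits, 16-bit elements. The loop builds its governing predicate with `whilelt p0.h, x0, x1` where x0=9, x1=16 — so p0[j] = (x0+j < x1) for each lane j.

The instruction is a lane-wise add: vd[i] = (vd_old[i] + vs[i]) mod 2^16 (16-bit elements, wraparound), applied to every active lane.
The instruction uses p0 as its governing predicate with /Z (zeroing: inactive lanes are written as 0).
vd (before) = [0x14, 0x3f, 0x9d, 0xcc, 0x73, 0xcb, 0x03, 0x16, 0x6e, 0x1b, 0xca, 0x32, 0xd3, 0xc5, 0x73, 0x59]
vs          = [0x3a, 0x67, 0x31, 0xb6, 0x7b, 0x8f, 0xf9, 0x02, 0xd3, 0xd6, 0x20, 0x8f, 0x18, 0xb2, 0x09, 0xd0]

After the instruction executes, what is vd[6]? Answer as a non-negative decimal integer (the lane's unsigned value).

vd[6] = 252

256-bit reg / 16-bit elem → 16 lanes
p0[j] = (9+j < 16); true for j=0..6 → 7 lanes set
[0] add(0x14,0x3a) = 0x4e
[1] add(0x3f,0x67) = 0xa6
[2] add(0x9d,0x31) = 0xce
[3] add(0xcc,0xb6) = 0x182
[4] add(0x73,0x7b) = 0xee
[5] add(0xcb,0x8f) = 0x15a
[6] add(0x03,0xf9) = 0xfc
[7] tail/zero = 0x00
[8] tail/zero = 0x00
[9] tail/zero = 0x00
[10] tail/zero = 0x00
[11] tail/zero = 0x00
[12] tail/zero = 0x00
[13] tail/zero = 0x00
[14] tail/zero = 0x00
[15] tail/zero = 0x00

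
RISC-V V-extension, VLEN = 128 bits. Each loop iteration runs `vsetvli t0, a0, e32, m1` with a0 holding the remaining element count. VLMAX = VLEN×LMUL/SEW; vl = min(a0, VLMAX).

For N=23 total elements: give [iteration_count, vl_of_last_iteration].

VLMAX = VLEN×LMUL/SEW = 128×1/32 = 4
iterations = ceil(23/4) = 6; final-pass vl = 3

[iterations, last_vl] = [6, 3]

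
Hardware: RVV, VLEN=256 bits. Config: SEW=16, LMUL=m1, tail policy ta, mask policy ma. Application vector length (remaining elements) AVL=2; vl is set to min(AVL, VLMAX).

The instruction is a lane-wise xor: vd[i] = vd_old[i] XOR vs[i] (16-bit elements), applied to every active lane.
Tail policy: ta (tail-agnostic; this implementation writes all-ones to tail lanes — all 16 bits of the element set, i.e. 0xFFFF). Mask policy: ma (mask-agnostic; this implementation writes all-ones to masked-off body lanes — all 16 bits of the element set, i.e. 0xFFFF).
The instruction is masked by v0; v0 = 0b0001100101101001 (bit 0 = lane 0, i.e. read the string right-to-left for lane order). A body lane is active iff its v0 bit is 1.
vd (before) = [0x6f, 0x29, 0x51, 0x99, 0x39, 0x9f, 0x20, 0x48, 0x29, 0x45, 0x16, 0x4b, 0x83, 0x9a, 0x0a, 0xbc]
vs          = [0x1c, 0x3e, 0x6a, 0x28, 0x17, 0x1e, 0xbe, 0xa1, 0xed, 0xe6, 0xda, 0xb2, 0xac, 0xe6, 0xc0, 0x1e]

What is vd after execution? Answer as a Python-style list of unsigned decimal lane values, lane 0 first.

lanes per group: 256·1/16 = 16
AVL=2 ≤ VLMAX=16, so vl = 2
  i=0: xor(0x6f,0x1c) → 115
  i=1: mask-off/ones → 65535
  i=2: tail/ones → 65535
  i=3: tail/ones → 65535
  i=4: tail/ones → 65535
  i=5: tail/ones → 65535
  i=6: tail/ones → 65535
  i=7: tail/ones → 65535
  i=8: tail/ones → 65535
  i=9: tail/ones → 65535
  i=10: tail/ones → 65535
  i=11: tail/ones → 65535
  i=12: tail/ones → 65535
  i=13: tail/ones → 65535
  i=14: tail/ones → 65535
  i=15: tail/ones → 65535

vd = [115, 65535, 65535, 65535, 65535, 65535, 65535, 65535, 65535, 65535, 65535, 65535, 65535, 65535, 65535, 65535]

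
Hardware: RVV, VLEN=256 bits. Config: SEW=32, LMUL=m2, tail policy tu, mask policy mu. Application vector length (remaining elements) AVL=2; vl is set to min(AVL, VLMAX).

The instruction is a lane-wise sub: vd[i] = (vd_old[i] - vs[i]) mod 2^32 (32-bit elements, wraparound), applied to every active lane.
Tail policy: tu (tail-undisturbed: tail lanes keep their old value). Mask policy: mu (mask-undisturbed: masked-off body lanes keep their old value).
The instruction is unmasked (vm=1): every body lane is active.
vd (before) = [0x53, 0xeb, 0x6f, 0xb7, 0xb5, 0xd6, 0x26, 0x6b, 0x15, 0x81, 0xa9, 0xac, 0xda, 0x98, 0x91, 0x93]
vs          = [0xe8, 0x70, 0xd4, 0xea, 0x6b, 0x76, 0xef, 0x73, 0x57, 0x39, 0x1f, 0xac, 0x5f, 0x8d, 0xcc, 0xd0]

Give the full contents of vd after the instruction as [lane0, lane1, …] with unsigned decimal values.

lanes per group: 256·2/32 = 16
vl ← min(2, 16) = 2
vd[0] sub(0x53,0xe8) -> 0xffffff6b
vd[1] sub(0xeb,0x70) -> 0x7b
vd[2] tail/keep -> 0x6f
vd[3] tail/keep -> 0xb7
vd[4] tail/keep -> 0xb5
vd[5] tail/keep -> 0xd6
vd[6] tail/keep -> 0x26
vd[7] tail/keep -> 0x6b
vd[8] tail/keep -> 0x15
vd[9] tail/keep -> 0x81
vd[10] tail/keep -> 0xa9
vd[11] tail/keep -> 0xac
vd[12] tail/keep -> 0xda
vd[13] tail/keep -> 0x98
vd[14] tail/keep -> 0x91
vd[15] tail/keep -> 0x93

vd = [4294967147, 123, 111, 183, 181, 214, 38, 107, 21, 129, 169, 172, 218, 152, 145, 147]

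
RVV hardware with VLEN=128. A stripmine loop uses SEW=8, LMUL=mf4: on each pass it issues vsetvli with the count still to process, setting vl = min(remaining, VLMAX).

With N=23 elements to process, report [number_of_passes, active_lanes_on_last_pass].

[iterations, last_vl] = [6, 3]

lanes per group: 128·1/4/8 = 4
N=23: ⌈23/4⌉ = 6 iters; last vl = 23 − 5×4 = 3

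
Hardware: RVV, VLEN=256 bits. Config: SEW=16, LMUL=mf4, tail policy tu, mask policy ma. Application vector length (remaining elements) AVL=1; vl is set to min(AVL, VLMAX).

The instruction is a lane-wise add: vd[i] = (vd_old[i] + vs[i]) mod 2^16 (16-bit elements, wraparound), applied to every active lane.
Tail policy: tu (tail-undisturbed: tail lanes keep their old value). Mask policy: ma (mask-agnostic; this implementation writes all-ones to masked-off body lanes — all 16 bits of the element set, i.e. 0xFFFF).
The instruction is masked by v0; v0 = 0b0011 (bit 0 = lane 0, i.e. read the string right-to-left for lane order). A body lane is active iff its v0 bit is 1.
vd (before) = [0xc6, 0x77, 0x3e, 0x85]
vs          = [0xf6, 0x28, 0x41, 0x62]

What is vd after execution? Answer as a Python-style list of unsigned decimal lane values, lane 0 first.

VLMAX = VLEN×LMUL/SEW = 256×1/4/16 = 4
AVL=1 ≤ VLMAX=4, so vl = 1
lane  0: add(0xc6,0xf6) ⇒ 0x1bc
lane  1: tail/keep ⇒ 0x77
lane  2: tail/keep ⇒ 0x3e
lane  3: tail/keep ⇒ 0x85

vd = [444, 119, 62, 133]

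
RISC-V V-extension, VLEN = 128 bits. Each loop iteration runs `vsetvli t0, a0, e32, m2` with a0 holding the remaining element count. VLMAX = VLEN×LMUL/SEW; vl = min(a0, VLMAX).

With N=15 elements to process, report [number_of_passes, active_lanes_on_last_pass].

[iterations, last_vl] = [2, 7]

VLMAX = (128 × 2) / 32 = 8 lanes
N=15: ⌈15/8⌉ = 2 iters; last vl = 15 − 1×8 = 7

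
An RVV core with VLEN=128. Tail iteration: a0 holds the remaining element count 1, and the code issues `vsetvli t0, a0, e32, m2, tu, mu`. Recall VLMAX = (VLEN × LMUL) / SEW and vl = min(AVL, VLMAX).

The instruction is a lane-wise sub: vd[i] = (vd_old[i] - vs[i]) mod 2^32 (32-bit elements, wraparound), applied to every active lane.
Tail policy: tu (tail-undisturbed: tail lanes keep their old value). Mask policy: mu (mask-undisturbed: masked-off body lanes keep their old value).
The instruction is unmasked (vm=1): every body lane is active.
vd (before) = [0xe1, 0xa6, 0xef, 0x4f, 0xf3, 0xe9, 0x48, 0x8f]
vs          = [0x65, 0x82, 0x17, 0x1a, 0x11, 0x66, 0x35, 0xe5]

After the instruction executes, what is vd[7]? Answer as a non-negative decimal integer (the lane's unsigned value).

lanes per group: 128·2/32 = 8
vl ← min(1, 8) = 1
vd[0] sub(0xe1,0x65) -> 0x7c
vd[1] tail/keep -> 0xa6
vd[2] tail/keep -> 0xef
vd[3] tail/keep -> 0x4f
vd[4] tail/keep -> 0xf3
vd[5] tail/keep -> 0xe9
vd[6] tail/keep -> 0x48
vd[7] tail/keep -> 0x8f

vd[7] = 143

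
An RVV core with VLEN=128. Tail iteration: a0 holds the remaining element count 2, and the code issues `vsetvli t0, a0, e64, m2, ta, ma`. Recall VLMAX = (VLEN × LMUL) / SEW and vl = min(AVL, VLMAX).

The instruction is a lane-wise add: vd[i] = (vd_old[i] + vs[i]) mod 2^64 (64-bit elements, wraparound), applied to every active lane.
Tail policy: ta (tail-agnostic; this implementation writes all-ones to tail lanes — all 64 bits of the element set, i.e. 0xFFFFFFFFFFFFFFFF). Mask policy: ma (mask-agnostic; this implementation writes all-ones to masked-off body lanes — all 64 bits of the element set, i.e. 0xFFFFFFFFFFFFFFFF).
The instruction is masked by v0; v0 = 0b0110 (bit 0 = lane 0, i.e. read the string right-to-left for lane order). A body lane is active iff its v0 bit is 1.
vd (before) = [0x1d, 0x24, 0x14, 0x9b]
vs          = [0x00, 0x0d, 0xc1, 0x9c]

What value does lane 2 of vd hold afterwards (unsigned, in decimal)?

lanes per group: 128·2/64 = 4
vl ← min(2, 4) = 2
  i=0: mask-off/ones → 18446744073709551615
  i=1: add(0x24,0x0d) → 49
  i=2: tail/ones → 18446744073709551615
  i=3: tail/ones → 18446744073709551615

vd[2] = 18446744073709551615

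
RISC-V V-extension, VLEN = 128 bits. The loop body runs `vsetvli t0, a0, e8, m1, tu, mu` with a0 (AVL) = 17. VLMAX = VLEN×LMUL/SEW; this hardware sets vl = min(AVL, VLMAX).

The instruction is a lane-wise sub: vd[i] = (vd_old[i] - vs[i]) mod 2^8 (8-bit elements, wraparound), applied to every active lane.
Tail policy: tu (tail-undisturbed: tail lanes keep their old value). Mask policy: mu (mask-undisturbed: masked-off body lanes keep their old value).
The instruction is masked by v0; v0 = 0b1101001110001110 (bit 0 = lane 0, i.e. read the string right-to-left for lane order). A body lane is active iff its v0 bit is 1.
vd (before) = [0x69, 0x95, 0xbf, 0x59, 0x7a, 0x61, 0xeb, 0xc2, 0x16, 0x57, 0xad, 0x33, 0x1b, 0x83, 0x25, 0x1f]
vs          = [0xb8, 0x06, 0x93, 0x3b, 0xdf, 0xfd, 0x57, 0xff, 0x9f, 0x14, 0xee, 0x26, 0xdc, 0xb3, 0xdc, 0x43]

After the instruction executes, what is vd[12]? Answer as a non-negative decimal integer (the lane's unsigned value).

lanes per group: 128·1/8 = 16
vl ← min(17, 16) = 16
  i=0: mask-off/keep → 105
  i=1: sub(0x95,0x06) → 143
  i=2: sub(0xbf,0x93) → 44
  i=3: sub(0x59,0x3b) → 30
  i=4: mask-off/keep → 122
  i=5: mask-off/keep → 97
  i=6: mask-off/keep → 235
  i=7: sub(0xc2,0xff) → 195
  i=8: sub(0x16,0x9f) → 119
  i=9: sub(0x57,0x14) → 67
  i=10: mask-off/keep → 173
  i=11: mask-off/keep → 51
  i=12: sub(0x1b,0xdc) → 63
  i=13: mask-off/keep → 131
  i=14: sub(0x25,0xdc) → 73
  i=15: sub(0x1f,0x43) → 220

vd[12] = 63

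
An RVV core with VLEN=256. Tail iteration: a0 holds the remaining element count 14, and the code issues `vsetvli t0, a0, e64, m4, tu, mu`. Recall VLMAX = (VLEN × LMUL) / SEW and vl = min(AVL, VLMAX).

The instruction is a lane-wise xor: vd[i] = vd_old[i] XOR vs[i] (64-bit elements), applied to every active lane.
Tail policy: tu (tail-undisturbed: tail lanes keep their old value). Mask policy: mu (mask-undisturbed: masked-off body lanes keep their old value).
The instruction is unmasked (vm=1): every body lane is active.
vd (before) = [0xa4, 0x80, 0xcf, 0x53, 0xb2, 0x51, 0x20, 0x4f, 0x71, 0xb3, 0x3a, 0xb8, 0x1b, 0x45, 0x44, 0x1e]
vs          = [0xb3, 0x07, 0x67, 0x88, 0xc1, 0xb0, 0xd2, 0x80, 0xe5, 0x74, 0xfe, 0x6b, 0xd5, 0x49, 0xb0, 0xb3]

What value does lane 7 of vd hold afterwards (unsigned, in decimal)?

vd[7] = 207

VLMAX = VLEN×LMUL/SEW = 256×4/64 = 16
vl ← min(14, 16) = 14
vd[0] xor(0xa4,0xb3) -> 0x17
vd[1] xor(0x80,0x07) -> 0x87
vd[2] xor(0xcf,0x67) -> 0xa8
vd[3] xor(0x53,0x88) -> 0xdb
vd[4] xor(0xb2,0xc1) -> 0x73
vd[5] xor(0x51,0xb0) -> 0xe1
vd[6] xor(0x20,0xd2) -> 0xf2
vd[7] xor(0x4f,0x80) -> 0xcf
vd[8] xor(0x71,0xe5) -> 0x94
vd[9] xor(0xb3,0x74) -> 0xc7
vd[10] xor(0x3a,0xfe) -> 0xc4
vd[11] xor(0xb8,0x6b) -> 0xd3
vd[12] xor(0x1b,0xd5) -> 0xce
vd[13] xor(0x45,0x49) -> 0x0c
vd[14] tail/keep -> 0x44
vd[15] tail/keep -> 0x1e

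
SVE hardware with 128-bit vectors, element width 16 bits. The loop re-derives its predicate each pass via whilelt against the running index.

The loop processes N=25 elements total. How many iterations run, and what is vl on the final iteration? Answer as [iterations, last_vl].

128-bit reg / 16-bit elem → 8 lanes
25 elements at 8/iter → 4 passes, remainder 1 on the last

[iterations, last_vl] = [4, 1]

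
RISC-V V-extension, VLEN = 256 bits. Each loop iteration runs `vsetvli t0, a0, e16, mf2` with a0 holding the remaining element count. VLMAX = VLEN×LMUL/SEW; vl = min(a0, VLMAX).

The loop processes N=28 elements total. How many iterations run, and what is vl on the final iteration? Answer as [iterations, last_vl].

[iterations, last_vl] = [4, 4]

lanes per group: 256·1/2/16 = 8
iterations = ceil(28/8) = 4; final-pass vl = 4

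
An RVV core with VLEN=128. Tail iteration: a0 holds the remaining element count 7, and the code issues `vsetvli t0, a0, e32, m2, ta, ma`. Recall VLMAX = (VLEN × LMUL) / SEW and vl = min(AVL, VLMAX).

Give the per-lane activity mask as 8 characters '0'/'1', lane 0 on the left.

VLMAX = (128 × 2) / 32 = 8 lanes
vl ← min(7, 8) = 7
bits (lane 0 leftmost): 11111110

predicate = 11111110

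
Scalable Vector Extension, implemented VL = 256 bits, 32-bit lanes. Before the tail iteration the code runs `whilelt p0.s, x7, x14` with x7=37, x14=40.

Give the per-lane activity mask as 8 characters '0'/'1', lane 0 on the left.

predicate = 11100000

lane count: 256 div 32 = 8
whilelt: lane j active iff 37+j < 40 → j < 3 → 3 active
bits (lane 0 leftmost): 11100000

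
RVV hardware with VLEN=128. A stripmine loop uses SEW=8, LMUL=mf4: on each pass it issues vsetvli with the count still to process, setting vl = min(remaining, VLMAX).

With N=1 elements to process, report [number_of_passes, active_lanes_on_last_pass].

VLMAX = VLEN×LMUL/SEW = 128×1/4/8 = 4
1 elements at 4/iter → 1 passes, remainder 1 on the last

[iterations, last_vl] = [1, 1]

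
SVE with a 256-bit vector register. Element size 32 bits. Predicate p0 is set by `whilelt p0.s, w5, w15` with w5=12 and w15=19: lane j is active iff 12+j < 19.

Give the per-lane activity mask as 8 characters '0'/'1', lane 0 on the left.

predicate = 11111110

256-bit reg / 32-bit elem → 8 lanes
whilelt: lane j active iff 12+j < 19 → j < 7 → 7 active
bits (lane 0 leftmost): 11111110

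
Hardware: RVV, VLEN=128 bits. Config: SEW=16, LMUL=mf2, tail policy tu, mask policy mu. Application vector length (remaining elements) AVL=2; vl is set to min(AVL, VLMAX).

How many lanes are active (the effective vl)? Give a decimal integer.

vl = 2

lanes per group: 128·1/2/16 = 4
vl = min(AVL, VLMAX) = min(2, 4) = 2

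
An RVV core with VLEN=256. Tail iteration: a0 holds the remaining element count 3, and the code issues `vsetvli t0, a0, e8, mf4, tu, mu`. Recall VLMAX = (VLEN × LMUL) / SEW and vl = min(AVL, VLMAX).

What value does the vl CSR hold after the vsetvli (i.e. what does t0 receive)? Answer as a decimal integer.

vl = 3

lanes per group: 256·1/4/8 = 8
vl = min(AVL, VLMAX) = min(3, 8) = 3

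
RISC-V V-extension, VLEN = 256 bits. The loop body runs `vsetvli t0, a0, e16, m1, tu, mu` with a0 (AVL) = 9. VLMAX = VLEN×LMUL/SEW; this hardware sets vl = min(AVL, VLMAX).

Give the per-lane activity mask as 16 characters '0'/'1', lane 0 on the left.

VLMAX = (256 × 1) / 16 = 16 lanes
AVL=9 ≤ VLMAX=16, so vl = 9
bits (lane 0 leftmost): 1111111110000000

predicate = 1111111110000000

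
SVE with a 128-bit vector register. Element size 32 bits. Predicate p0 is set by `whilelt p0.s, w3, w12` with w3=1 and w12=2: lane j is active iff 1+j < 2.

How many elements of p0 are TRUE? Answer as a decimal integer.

vl = 1

register lanes = 128/32 = 4
p0[j] = (1+j < 2); true for j=0..0 → 1 lanes set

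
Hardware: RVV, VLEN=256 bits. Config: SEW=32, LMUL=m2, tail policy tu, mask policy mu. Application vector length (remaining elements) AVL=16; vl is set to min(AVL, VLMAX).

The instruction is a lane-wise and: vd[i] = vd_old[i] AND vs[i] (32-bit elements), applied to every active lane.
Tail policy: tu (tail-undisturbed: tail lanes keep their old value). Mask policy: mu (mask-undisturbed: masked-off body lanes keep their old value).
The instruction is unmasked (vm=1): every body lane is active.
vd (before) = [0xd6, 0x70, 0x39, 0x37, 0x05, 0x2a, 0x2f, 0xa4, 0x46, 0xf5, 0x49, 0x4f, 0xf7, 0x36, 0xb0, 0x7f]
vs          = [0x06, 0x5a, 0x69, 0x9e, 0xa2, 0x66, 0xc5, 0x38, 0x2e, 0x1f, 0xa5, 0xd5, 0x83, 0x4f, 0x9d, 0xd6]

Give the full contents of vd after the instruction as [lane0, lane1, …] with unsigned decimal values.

lanes per group: 256·2/32 = 16
vl ← min(16, 16) = 16
lane  0: and(0xd6,0x06) ⇒ 0x06
lane  1: and(0x70,0x5a) ⇒ 0x50
lane  2: and(0x39,0x69) ⇒ 0x29
lane  3: and(0x37,0x9e) ⇒ 0x16
lane  4: and(0x05,0xa2) ⇒ 0x00
lane  5: and(0x2a,0x66) ⇒ 0x22
lane  6: and(0x2f,0xc5) ⇒ 0x05
lane  7: and(0xa4,0x38) ⇒ 0x20
lane  8: and(0x46,0x2e) ⇒ 0x06
lane  9: and(0xf5,0x1f) ⇒ 0x15
lane 10: and(0x49,0xa5) ⇒ 0x01
lane 11: and(0x4f,0xd5) ⇒ 0x45
lane 12: and(0xf7,0x83) ⇒ 0x83
lane 13: and(0x36,0x4f) ⇒ 0x06
lane 14: and(0xb0,0x9d) ⇒ 0x90
lane 15: and(0x7f,0xd6) ⇒ 0x56

vd = [6, 80, 41, 22, 0, 34, 5, 32, 6, 21, 1, 69, 131, 6, 144, 86]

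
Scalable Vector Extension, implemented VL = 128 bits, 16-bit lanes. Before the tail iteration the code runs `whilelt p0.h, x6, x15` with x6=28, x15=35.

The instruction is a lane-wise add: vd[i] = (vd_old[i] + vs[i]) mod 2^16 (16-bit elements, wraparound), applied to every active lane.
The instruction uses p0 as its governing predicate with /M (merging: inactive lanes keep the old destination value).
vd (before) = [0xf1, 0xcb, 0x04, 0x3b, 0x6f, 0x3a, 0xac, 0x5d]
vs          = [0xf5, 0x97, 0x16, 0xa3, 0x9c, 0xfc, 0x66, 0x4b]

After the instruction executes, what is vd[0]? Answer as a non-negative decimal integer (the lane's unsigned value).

128-bit reg / 16-bit elem → 8 lanes
p0[j] = (28+j < 35); true for j=0..6 → 7 lanes set
  i=0: add(0xf1,0xf5) → 486
  i=1: add(0xcb,0x97) → 354
  i=2: add(0x04,0x16) → 26
  i=3: add(0x3b,0xa3) → 222
  i=4: add(0x6f,0x9c) → 267
  i=5: add(0x3a,0xfc) → 310
  i=6: add(0xac,0x66) → 274
  i=7: tail/keep → 93

vd[0] = 486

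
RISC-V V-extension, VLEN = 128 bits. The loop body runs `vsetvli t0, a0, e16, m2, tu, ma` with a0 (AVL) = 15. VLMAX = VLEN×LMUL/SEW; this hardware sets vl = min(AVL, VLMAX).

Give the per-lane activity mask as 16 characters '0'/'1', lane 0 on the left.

lanes per group: 128·2/16 = 16
vl = min(AVL, VLMAX) = min(15, 16) = 15
bits (lane 0 leftmost): 1111111111111110

predicate = 1111111111111110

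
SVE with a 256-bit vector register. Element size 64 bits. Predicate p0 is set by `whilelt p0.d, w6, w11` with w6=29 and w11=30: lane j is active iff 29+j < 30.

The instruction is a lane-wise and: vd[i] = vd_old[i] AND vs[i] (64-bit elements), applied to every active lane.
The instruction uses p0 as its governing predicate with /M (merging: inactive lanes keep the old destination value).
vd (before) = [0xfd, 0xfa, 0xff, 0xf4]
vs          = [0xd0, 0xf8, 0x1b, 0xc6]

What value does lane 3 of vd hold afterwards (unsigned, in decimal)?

vd[3] = 244

lane count: 256 div 64 = 4
p0[j] = (29+j < 30); true for j=0..0 → 1 lanes set
vd[0] and(0xfd,0xd0) -> 0xd0
vd[1] tail/keep -> 0xfa
vd[2] tail/keep -> 0xff
vd[3] tail/keep -> 0xf4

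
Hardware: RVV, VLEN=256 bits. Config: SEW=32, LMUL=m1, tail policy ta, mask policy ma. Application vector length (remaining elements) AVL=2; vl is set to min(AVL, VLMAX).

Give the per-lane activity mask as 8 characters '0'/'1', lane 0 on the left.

predicate = 11000000

lanes per group: 256·1/32 = 8
vl ← min(2, 8) = 2
bits (lane 0 leftmost): 11000000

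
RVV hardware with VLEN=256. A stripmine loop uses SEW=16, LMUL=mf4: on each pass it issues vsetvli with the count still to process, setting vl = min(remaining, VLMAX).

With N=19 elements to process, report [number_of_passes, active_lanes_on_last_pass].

VLMAX = (256 × 1/4) / 16 = 4 lanes
N=19: ⌈19/4⌉ = 5 iters; last vl = 19 − 4×4 = 3

[iterations, last_vl] = [5, 3]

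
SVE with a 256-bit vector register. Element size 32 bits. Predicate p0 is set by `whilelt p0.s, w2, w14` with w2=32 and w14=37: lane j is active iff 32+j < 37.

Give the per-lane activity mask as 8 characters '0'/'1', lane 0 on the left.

256-bit reg / 32-bit elem → 8 lanes
whilelt: lane j active iff 32+j < 37 → j < 5 → 5 active
bits (lane 0 leftmost): 11111000

predicate = 11111000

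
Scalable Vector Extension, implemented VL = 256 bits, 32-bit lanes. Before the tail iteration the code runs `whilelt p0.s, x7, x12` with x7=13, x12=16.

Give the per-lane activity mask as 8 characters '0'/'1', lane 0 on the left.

predicate = 11100000

256-bit reg / 32-bit elem → 8 lanes
whilelt: lane j active iff 13+j < 16 → j < 3 → 3 active
bits (lane 0 leftmost): 11100000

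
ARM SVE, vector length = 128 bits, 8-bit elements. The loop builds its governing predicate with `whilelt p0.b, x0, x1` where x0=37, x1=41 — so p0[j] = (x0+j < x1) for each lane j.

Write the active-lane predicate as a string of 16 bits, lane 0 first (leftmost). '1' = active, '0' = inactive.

128-bit reg / 8-bit elem → 16 lanes
active while 37+j < 41, i.e. j ∈ [0,4) capped at 16 ⇒ 4
bits (lane 0 leftmost): 1111000000000000

predicate = 1111000000000000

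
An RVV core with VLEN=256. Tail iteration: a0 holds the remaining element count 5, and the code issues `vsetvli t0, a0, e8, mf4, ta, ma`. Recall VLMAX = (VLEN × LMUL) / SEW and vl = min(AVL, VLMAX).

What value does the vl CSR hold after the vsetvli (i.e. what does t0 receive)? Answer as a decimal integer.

VLMAX = (256 × 1/4) / 8 = 8 lanes
vl ← min(5, 8) = 5

vl = 5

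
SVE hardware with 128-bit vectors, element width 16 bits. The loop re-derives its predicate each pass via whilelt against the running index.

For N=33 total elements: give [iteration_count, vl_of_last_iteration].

128-bit reg / 16-bit elem → 8 lanes
iterations = ceil(33/8) = 5; final-pass vl = 1

[iterations, last_vl] = [5, 1]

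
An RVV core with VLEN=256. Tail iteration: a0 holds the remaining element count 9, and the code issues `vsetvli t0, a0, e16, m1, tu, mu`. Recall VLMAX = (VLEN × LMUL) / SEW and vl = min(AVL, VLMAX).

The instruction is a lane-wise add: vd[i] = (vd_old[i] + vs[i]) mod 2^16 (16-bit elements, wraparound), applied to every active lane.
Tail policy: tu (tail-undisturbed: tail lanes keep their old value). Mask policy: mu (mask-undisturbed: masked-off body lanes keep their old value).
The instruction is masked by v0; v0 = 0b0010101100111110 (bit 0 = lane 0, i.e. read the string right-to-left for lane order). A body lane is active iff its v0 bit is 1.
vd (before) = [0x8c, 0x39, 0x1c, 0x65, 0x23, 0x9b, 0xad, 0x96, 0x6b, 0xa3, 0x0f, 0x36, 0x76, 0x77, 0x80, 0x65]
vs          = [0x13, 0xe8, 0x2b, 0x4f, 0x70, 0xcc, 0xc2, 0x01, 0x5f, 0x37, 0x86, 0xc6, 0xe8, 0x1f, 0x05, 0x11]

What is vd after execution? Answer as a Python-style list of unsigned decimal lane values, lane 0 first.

VLMAX = (256 × 1) / 16 = 16 lanes
vl = min(AVL, VLMAX) = min(9, 16) = 9
vd[0] mask-off/keep -> 0x8c
vd[1] add(0x39,0xe8) -> 0x121
vd[2] add(0x1c,0x2b) -> 0x47
vd[3] add(0x65,0x4f) -> 0xb4
vd[4] add(0x23,0x70) -> 0x93
vd[5] add(0x9b,0xcc) -> 0x167
vd[6] mask-off/keep -> 0xad
vd[7] mask-off/keep -> 0x96
vd[8] add(0x6b,0x5f) -> 0xca
vd[9] tail/keep -> 0xa3
vd[10] tail/keep -> 0x0f
vd[11] tail/keep -> 0x36
vd[12] tail/keep -> 0x76
vd[13] tail/keep -> 0x77
vd[14] tail/keep -> 0x80
vd[15] tail/keep -> 0x65

vd = [140, 289, 71, 180, 147, 359, 173, 150, 202, 163, 15, 54, 118, 119, 128, 101]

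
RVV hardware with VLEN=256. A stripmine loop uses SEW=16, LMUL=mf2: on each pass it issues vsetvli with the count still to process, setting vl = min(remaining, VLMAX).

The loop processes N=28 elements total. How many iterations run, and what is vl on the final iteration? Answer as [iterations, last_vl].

lanes per group: 256·1/2/16 = 8
N=28: ⌈28/8⌉ = 4 iters; last vl = 28 − 3×8 = 4

[iterations, last_vl] = [4, 4]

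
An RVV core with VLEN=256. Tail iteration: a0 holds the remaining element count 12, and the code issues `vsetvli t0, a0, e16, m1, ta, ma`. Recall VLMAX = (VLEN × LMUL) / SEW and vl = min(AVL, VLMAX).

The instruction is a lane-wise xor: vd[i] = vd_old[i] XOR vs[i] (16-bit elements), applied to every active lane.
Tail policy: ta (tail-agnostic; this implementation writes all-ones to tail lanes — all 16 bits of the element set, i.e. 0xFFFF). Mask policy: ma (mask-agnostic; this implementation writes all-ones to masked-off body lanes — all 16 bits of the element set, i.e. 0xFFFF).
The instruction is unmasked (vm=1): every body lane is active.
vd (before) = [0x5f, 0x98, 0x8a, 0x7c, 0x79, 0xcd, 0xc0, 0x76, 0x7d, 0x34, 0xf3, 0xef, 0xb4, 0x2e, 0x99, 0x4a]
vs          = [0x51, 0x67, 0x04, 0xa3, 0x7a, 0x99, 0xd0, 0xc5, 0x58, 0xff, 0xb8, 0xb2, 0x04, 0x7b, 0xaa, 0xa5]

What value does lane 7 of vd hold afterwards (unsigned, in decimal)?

vd[7] = 179

VLMAX = VLEN×LMUL/SEW = 256×1/16 = 16
AVL=12 ≤ VLMAX=16, so vl = 12
vd[0] xor(0x5f,0x51) -> 0x0e
vd[1] xor(0x98,0x67) -> 0xff
vd[2] xor(0x8a,0x04) -> 0x8e
vd[3] xor(0x7c,0xa3) -> 0xdf
vd[4] xor(0x79,0x7a) -> 0x03
vd[5] xor(0xcd,0x99) -> 0x54
vd[6] xor(0xc0,0xd0) -> 0x10
vd[7] xor(0x76,0xc5) -> 0xb3
vd[8] xor(0x7d,0x58) -> 0x25
vd[9] xor(0x34,0xff) -> 0xcb
vd[10] xor(0xf3,0xb8) -> 0x4b
vd[11] xor(0xef,0xb2) -> 0x5d
vd[12] tail/ones -> 0xffff
vd[13] tail/ones -> 0xffff
vd[14] tail/ones -> 0xffff
vd[15] tail/ones -> 0xffff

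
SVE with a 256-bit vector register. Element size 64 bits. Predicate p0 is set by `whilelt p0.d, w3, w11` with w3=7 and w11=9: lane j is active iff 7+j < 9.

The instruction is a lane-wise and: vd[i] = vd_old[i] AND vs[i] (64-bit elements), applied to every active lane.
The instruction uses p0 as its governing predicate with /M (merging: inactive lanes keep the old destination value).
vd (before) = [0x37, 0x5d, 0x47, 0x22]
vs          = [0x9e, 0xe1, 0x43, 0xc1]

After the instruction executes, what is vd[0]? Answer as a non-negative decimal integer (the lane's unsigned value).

register lanes = 256/64 = 4
p0[j] = (7+j < 9); true for j=0..1 → 2 lanes set
  i=0: and(0x37,0x9e) → 22
  i=1: and(0x5d,0xe1) → 65
  i=2: tail/keep → 71
  i=3: tail/keep → 34

vd[0] = 22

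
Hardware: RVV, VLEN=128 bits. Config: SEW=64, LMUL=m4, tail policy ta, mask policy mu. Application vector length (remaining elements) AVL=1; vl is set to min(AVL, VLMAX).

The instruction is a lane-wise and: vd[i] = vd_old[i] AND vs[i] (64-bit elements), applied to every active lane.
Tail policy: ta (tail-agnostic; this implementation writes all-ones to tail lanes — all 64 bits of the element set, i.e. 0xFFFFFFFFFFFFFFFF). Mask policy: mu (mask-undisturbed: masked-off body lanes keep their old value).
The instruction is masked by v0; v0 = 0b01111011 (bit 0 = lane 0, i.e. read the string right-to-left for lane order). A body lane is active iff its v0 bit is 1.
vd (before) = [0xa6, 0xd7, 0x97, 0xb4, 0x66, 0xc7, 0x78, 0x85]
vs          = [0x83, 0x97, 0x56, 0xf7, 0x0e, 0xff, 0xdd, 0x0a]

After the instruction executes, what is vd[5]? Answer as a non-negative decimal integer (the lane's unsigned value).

vd[5] = 18446744073709551615

lanes per group: 128·4/64 = 8
vl ← min(1, 8) = 1
vd[0] and(0xa6,0x83) -> 0x82
vd[1] tail/ones -> 0xffffffffffffffff
vd[2] tail/ones -> 0xffffffffffffffff
vd[3] tail/ones -> 0xffffffffffffffff
vd[4] tail/ones -> 0xffffffffffffffff
vd[5] tail/ones -> 0xffffffffffffffff
vd[6] tail/ones -> 0xffffffffffffffff
vd[7] tail/ones -> 0xffffffffffffffff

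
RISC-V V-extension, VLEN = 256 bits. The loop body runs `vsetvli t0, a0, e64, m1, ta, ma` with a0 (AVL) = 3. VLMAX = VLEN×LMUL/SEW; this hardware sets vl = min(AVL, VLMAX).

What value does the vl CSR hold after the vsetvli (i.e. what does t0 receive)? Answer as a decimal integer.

vl = 3

VLMAX = VLEN×LMUL/SEW = 256×1/64 = 4
AVL=3 ≤ VLMAX=4, so vl = 3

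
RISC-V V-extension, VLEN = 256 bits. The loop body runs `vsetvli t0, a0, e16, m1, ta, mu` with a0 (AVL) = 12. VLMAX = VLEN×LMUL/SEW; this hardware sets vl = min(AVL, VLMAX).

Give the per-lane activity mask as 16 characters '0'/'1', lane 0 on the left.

predicate = 1111111111110000

VLMAX = VLEN×LMUL/SEW = 256×1/16 = 16
vl = min(AVL, VLMAX) = min(12, 16) = 12
bits (lane 0 leftmost): 1111111111110000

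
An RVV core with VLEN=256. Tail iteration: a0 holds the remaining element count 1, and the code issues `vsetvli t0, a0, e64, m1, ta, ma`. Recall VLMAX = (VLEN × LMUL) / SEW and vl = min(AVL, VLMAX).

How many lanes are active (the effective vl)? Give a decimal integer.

VLMAX = VLEN×LMUL/SEW = 256×1/64 = 4
vl ← min(1, 4) = 1

vl = 1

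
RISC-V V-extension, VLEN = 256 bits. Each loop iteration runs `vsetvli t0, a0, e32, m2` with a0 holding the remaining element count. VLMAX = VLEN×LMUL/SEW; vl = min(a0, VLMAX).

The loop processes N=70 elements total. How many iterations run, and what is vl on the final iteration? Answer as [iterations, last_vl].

[iterations, last_vl] = [5, 6]

lanes per group: 256·2/32 = 16
70 elements at 16/iter → 5 passes, remainder 6 on the last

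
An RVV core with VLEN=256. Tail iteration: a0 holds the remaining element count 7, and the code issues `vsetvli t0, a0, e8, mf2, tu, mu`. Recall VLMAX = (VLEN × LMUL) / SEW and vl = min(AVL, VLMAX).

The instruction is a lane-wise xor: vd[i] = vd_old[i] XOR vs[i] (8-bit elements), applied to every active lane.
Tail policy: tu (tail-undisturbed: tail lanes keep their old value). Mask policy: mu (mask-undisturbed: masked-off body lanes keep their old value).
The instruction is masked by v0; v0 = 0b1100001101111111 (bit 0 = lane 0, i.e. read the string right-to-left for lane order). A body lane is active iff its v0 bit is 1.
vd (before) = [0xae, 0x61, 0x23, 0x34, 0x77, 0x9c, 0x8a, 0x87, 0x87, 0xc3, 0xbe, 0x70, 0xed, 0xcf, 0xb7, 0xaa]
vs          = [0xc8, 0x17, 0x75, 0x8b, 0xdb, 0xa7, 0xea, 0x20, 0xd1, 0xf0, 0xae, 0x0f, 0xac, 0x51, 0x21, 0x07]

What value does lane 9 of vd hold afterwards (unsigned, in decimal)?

vd[9] = 195

lanes per group: 256·1/2/8 = 16
vl ← min(7, 16) = 7
[0] xor(0xae,0xc8) = 0x66
[1] xor(0x61,0x17) = 0x76
[2] xor(0x23,0x75) = 0x56
[3] xor(0x34,0x8b) = 0xbf
[4] xor(0x77,0xdb) = 0xac
[5] xor(0x9c,0xa7) = 0x3b
[6] xor(0x8a,0xea) = 0x60
[7] tail/keep = 0x87
[8] tail/keep = 0x87
[9] tail/keep = 0xc3
[10] tail/keep = 0xbe
[11] tail/keep = 0x70
[12] tail/keep = 0xed
[13] tail/keep = 0xcf
[14] tail/keep = 0xb7
[15] tail/keep = 0xaa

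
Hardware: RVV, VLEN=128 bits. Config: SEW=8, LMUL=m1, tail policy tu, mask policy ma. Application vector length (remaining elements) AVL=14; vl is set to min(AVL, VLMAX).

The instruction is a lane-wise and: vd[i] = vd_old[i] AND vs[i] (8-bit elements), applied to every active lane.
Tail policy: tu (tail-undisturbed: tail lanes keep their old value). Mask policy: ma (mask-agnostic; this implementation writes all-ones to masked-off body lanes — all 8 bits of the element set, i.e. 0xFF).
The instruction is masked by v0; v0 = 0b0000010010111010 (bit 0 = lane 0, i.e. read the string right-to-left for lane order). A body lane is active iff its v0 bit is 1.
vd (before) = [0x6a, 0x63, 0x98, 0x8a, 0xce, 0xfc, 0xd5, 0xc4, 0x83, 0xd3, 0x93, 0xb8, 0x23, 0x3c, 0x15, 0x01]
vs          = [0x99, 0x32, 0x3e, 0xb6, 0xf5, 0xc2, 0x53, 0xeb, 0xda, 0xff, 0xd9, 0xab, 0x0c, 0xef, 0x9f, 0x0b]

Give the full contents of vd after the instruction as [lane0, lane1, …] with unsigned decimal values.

lanes per group: 128·1/8 = 16
vl ← min(14, 16) = 14
  i=0: mask-off/ones → 255
  i=1: and(0x63,0x32) → 34
  i=2: mask-off/ones → 255
  i=3: and(0x8a,0xb6) → 130
  i=4: and(0xce,0xf5) → 196
  i=5: and(0xfc,0xc2) → 192
  i=6: mask-off/ones → 255
  i=7: and(0xc4,0xeb) → 192
  i=8: mask-off/ones → 255
  i=9: mask-off/ones → 255
  i=10: and(0x93,0xd9) → 145
  i=11: mask-off/ones → 255
  i=12: mask-off/ones → 255
  i=13: mask-off/ones → 255
  i=14: tail/keep → 21
  i=15: tail/keep → 1

vd = [255, 34, 255, 130, 196, 192, 255, 192, 255, 255, 145, 255, 255, 255, 21, 1]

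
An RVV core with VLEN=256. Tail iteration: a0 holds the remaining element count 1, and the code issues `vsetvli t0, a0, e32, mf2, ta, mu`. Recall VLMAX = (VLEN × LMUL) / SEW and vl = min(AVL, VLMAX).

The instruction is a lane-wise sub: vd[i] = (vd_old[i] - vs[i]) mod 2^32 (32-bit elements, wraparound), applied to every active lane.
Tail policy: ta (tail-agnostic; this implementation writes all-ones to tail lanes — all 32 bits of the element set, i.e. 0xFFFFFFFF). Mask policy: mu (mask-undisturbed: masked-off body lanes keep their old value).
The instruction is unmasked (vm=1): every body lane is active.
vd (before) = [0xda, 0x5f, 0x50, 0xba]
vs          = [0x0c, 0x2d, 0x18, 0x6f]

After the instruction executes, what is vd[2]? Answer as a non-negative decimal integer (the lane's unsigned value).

vd[2] = 4294967295

lanes per group: 256·1/2/32 = 4
vl ← min(1, 4) = 1
  i=0: sub(0xda,0x0c) → 206
  i=1: tail/ones → 4294967295
  i=2: tail/ones → 4294967295
  i=3: tail/ones → 4294967295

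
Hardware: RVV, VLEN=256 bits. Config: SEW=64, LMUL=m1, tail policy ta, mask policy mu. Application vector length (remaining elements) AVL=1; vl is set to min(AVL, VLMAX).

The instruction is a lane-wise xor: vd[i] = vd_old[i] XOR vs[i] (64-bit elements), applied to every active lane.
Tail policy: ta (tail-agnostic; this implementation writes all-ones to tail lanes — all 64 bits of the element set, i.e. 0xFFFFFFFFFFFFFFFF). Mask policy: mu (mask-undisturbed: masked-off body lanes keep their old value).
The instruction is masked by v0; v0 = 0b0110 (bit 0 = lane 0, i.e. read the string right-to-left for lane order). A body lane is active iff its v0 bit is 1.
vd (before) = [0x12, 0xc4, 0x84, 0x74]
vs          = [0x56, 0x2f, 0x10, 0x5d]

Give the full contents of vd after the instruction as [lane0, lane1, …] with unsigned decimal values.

vd = [18, 18446744073709551615, 18446744073709551615, 18446744073709551615]

lanes per group: 256·1/64 = 4
vl = min(AVL, VLMAX) = min(1, 4) = 1
[0] mask-off/keep = 0x12
[1] tail/ones = 0xffffffffffffffff
[2] tail/ones = 0xffffffffffffffff
[3] tail/ones = 0xffffffffffffffff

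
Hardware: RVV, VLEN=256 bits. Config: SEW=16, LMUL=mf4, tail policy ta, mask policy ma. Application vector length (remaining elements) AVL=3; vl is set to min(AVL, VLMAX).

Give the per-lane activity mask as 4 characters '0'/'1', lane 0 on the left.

predicate = 1110

VLMAX = VLEN×LMUL/SEW = 256×1/4/16 = 4
AVL=3 ≤ VLMAX=4, so vl = 3
bits (lane 0 leftmost): 1110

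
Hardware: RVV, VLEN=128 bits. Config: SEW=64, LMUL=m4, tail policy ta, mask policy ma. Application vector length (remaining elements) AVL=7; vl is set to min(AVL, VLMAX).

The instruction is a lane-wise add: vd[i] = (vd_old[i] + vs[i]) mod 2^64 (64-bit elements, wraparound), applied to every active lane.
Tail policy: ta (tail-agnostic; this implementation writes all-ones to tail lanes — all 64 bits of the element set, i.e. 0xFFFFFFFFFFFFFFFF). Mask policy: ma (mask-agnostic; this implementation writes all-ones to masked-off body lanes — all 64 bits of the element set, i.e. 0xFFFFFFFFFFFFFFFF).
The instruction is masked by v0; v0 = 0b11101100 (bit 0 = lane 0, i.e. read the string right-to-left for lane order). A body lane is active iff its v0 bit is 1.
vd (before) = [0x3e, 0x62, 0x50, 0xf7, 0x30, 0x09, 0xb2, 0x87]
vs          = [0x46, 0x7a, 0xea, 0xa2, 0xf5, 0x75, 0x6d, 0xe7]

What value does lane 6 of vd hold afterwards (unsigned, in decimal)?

VLMAX = (128 × 4) / 64 = 8 lanes
AVL=7 ≤ VLMAX=8, so vl = 7
lane  0: mask-off/ones ⇒ 0xffffffffffffffff
lane  1: mask-off/ones ⇒ 0xffffffffffffffff
lane  2: add(0x50,0xea) ⇒ 0x13a
lane  3: add(0xf7,0xa2) ⇒ 0x199
lane  4: mask-off/ones ⇒ 0xffffffffffffffff
lane  5: add(0x09,0x75) ⇒ 0x7e
lane  6: add(0xb2,0x6d) ⇒ 0x11f
lane  7: tail/ones ⇒ 0xffffffffffffffff

vd[6] = 287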